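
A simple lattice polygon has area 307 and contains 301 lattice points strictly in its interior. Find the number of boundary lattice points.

Pick's theorem gives A = I + B/2 − 1, so B = 2(A − I + 1) = 2(307 − 301 + 1) = 14.

14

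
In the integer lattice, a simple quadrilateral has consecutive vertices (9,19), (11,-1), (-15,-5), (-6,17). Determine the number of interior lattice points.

418

By the shoelace formula, twice the signed area is |(9·(-1) − 11·19) + (11·(-5) − (-15)·(-1)) + ((-15)·17 − (-6)·(-5)) + ((-6)·19 − 9·17)| = 840, so the area is 420.
Summing gcd(|Δx|,|Δy|) over the edges gives the boundary count: gcd(2,20) + gcd(26,4) + gcd(9,22) + gcd(15,2) = 2+2+1+1 = 6.
By Pick's theorem A = I + B/2 − 1, so I = 420 − 6/2 + 1 = 418.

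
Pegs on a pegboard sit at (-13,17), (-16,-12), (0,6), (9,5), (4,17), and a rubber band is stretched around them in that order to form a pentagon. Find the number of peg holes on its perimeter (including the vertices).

Summing gcd(|Δx|,|Δy|) over the edges gives the boundary count: gcd(3,29) + gcd(16,18) + gcd(9,1) + gcd(5,12) + gcd(17,0) = 1+2+1+1+17 = 22.

22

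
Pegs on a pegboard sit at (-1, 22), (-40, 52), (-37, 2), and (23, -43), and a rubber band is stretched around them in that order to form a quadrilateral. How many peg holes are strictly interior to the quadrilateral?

2331

Using the shoelace formula, 2A = |[(-1)·52 − (-40)·22] + [(-40)·2 − (-37)·52] + [(-37)·(-43) − 23·2] + [23·22 − (-1)·(-43)]| = 4680, so the area is 2340.
Along each edge there are gcd(|Δx|,|Δy|)+1 lattice points, so counting each shared vertex once the boundary has gcd(39,30) + gcd(3,50) + gcd(60,45) + gcd(24,65) = 3+1+15+1 = 20.
Pick's theorem gives I = A − B/2 + 1 = 2340 − 20/2 + 1 = 2331.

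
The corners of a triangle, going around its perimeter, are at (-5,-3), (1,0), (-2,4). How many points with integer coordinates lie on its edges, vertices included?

The number of boundary lattice points is Σ gcd(|Δx|,|Δy|) = gcd(6,3) + gcd(3,4) + gcd(3,7) = 3+1+1 = 5.

5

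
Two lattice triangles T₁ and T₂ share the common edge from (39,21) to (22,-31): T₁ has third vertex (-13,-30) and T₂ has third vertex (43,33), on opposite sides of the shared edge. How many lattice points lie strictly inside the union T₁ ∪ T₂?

The union is the simple quadrilateral with vertices (39,21), (-13,-30), (22,-31), (43,33) in order.
By the shoelace formula, twice the signed area is |(39·(-30) − (-13)·21) + ((-13)·(-31) − 22·(-30)) + (22·33 − 43·(-31)) + (43·21 − 39·33)| = 1841, so the area is 920.5.
Along each edge there are gcd(|Δx|,|Δy|)+1 lattice points, so counting each shared vertex once the boundary has gcd(52,51) + gcd(35,1) + gcd(21,64) + gcd(4,12) = 1+1+1+4 = 7.
By Pick's theorem I = A − B/2 + 1 = 920.5 − 7/2 + 1 = 918.

918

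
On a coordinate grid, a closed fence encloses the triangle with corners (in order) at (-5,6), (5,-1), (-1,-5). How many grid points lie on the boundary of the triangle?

4

Summing gcd(|Δx|,|Δy|) over the edges gives the boundary count: gcd(10,7) + gcd(6,4) + gcd(4,11) = 1+2+1 = 4.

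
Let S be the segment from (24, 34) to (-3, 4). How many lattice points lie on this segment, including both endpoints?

4

The number of lattice points on a segment between lattice points is gcd(|Δx|,|Δy|) + 1 = gcd(27,30) + 1 = 3 + 1 = 4.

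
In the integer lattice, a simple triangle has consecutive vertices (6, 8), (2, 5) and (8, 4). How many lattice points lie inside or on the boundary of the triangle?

14

The shoelace formula gives twice the area as |(6·5 − 2·8) + (2·4 − 8·5) + (8·8 − 6·4)| = 22, so the area is 11.
Summing gcd(|Δx|,|Δy|) over the edges gives the boundary count: gcd(4,3) + gcd(6,1) + gcd(2,4) = 1+1+2 = 4.
Pick's theorem gives I = A − B/2 + 1 = 11 − 4/2 + 1 = 10, so the closed region contains I + B = 10 + 4 = 14 lattice points.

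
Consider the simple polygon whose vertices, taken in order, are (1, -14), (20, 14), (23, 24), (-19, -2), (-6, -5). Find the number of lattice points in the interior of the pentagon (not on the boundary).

The shoelace formula gives twice the area as |[1·14 − 20·(-14)] + [20·24 − 23·14] + [23·(-2) − (-19)·24] + [(-19)·(-5) − (-6)·(-2)] + [(-6)·(-14) − 1·(-5)]| = 1034, so the area is 517.
The number of boundary lattice points is Σ gcd(|Δx|,|Δy|) = gcd(19,28) + gcd(3,10) + gcd(42,26) + gcd(13,3) + gcd(7,9) = 1+1+2+1+1 = 6.
Pick's theorem gives I = A − B/2 + 1 = 517 − 6/2 + 1 = 515.

515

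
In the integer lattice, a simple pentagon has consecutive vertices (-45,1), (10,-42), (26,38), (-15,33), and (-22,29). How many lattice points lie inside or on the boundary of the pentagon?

Using the shoelace formula, 2A = |((-45)·(-42) − 10·1) + (10·38 − 26·(-42)) + (26·33 − (-15)·38) + ((-15)·29 − (-22)·33) + ((-22)·1 − (-45)·29)| = 6354, so the area is 3177.
Along each edge there are gcd(|Δx|,|Δy|)+1 lattice points, so counting each shared vertex once the boundary has gcd(55,43) + gcd(16,80) + gcd(41,5) + gcd(7,4) + gcd(23,28) = 1+16+1+1+1 = 20.
Pick's theorem gives I = A − B/2 + 1 = 3177 − 20/2 + 1 = 3168, so the closed region contains I + B = 3168 + 20 = 3188 lattice points.

3188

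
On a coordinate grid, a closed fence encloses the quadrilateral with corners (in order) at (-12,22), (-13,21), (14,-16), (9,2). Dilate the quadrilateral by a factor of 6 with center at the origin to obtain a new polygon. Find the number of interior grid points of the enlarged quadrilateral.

6145

By the shoelace formula, twice the signed area is |((-12)·21 − (-13)·22) + ((-13)·(-16) − 14·21) + (14·2 − 9·(-16)) + (9·22 − (-12)·2)| = 342, so the area is 171.
Along each edge there are gcd(|Δx|,|Δy|)+1 lattice points, so counting each shared vertex once the boundary has gcd(1,1) + gcd(27,37) + gcd(5,18) + gcd(21,20) = 1+1+1+1 = 4.
Scaling by 6 multiplies the area by 6² = 36 (so the new area is 6156) and multiplies the boundary lattice-point count by 6, giving 24.
By Pick's theorem, the interior count of the dilated polygon is 6156 − 24/2 + 1 = 6145.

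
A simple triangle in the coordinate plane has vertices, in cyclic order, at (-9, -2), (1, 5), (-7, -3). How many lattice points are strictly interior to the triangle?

8

By the shoelace formula, twice the signed area is |((-9)·5 − 1·(-2)) + (1·(-3) − (-7)·5) + ((-7)·(-2) − (-9)·(-3))| = 24, so the area is 12.
Summing gcd(|Δx|,|Δy|) over the edges gives the boundary count: gcd(10,7) + gcd(8,8) + gcd(2,1) = 1+8+1 = 10.
By Pick's theorem A = I + B/2 − 1, so I = 12 − 10/2 + 1 = 8.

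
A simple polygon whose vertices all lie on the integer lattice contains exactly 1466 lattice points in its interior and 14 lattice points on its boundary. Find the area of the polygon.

1472

By Pick's theorem, A = I + B/2 − 1 = 1466 + 14/2 − 1 = 1472.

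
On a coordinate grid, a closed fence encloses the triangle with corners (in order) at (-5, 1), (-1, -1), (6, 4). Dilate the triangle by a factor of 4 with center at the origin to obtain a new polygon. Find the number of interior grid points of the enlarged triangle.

Using the shoelace formula, 2A = |((-5)·(-1) − (-1)·1) + ((-1)·4 − 6·(-1)) + (6·1 − (-5)·4)| = 34, so the area is 17.
Along each edge there are gcd(|Δx|,|Δy|)+1 lattice points, so counting each shared vertex once the boundary has gcd(4,2) + gcd(7,5) + gcd(11,3) = 2+1+1 = 4.
Scaling by 4 multiplies the area by 4² = 16 (so the new area is 272) and multiplies the boundary lattice-point count by 4, giving 16.
By Pick's theorem, the interior count of the dilated polygon is 272 − 16/2 + 1 = 265.

265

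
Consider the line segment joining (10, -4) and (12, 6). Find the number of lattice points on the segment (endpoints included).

The number of lattice points on a segment between lattice points is gcd(|Δx|,|Δy|) + 1 = gcd(2,10) + 1 = 2 + 1 = 3.

3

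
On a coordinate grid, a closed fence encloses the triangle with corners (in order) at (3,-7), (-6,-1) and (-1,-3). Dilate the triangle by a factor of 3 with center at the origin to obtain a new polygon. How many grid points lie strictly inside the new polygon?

The shoelace formula gives twice the area as |[3·(-1) − (-6)·(-7)] + [(-6)·(-3) − (-1)·(-1)] + [(-1)·(-7) − 3·(-3)]| = 12, so the area is 6.
Summing gcd(|Δx|,|Δy|) over the edges gives the boundary count: gcd(9,6) + gcd(5,2) + gcd(4,4) = 3+1+4 = 8.
Scaling by 3 multiplies the area by 3² = 9 (so the new area is 54) and multiplies the boundary lattice-point count by 3, giving 24.
By Pick's theorem, the interior count of the dilated polygon is 54 − 24/2 + 1 = 43.

43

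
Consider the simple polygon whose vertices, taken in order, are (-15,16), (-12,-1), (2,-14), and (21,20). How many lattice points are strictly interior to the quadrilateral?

671

By the shoelace formula, twice the signed area is |((-15)·(-1) − (-12)·16) + ((-12)·(-14) − 2·(-1)) + (2·20 − 21·(-14)) + (21·16 − (-15)·20)| = 1347, so the area is 1347/2.
Summing gcd(|Δx|,|Δy|) over the edges gives the boundary count: gcd(3,17) + gcd(14,13) + gcd(19,34) + gcd(36,4) = 1+1+1+4 = 7.
By Pick's theorem A = I + B/2 − 1, so I = 1347/2 − 7/2 + 1 = 671.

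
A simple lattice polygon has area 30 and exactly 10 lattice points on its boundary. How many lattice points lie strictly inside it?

From Pick's theorem, I = A − B/2 + 1 = 30 − 10/2 + 1 = 26.

26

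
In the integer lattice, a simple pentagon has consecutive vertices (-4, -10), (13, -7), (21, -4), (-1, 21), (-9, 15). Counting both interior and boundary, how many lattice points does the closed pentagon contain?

The shoelace formula gives twice the area as |((-4)·(-7) − 13·(-10)) + (13·(-4) − 21·(-7)) + (21·21 − (-1)·(-4)) + ((-1)·15 − (-9)·21) + ((-9)·(-10) − (-4)·15)| = 1014, so the area is 507.
Along each edge there are gcd(|Δx|,|Δy|)+1 lattice points, so counting each shared vertex once the boundary has gcd(17,3) + gcd(8,3) + gcd(22,25) + gcd(8,6) + gcd(5,25) = 1+1+1+2+5 = 10.
Pick's theorem gives I = A − B/2 + 1 = 507 − 10/2 + 1 = 503, so the closed region contains I + B = 503 + 10 = 513 lattice points.

513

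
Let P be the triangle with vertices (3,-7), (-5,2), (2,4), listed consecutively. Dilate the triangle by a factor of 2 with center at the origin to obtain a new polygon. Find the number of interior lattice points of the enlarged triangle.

The shoelace formula gives twice the area as |(3·2 − (-5)·(-7)) + ((-5)·4 − 2·2) + (2·(-7) − 3·4)| = 79, so the area is 79/2.
Along each edge there are gcd(|Δx|,|Δy|)+1 lattice points, so counting each shared vertex once the boundary has gcd(8,9) + gcd(7,2) + gcd(1,11) = 1+1+1 = 3.
Scaling by 2 multiplies the area by 2² = 4 (so the new area is 158) and multiplies the boundary lattice-point count by 2, giving 6.
By Pick's theorem, the interior count of the dilated polygon is 158 − 6/2 + 1 = 156.

156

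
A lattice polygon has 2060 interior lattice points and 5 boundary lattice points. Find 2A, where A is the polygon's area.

4123

By Pick's theorem, A = I + B/2 − 1 = 2060 + 5/2 − 1 = 4123/2.
Hence 2A = 4123.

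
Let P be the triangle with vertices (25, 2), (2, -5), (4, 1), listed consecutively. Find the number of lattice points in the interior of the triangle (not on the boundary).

The shoelace formula gives twice the area as |(25·(-5) − 2·2) + (2·1 − 4·(-5)) + (4·2 − 25·1)| = 124, so the area is 62.
The number of boundary lattice points is Σ gcd(|Δx|,|Δy|) = gcd(23,7) + gcd(2,6) + gcd(21,1) = 1+2+1 = 4.
Pick's theorem gives I = A − B/2 + 1 = 62 − 4/2 + 1 = 61.

61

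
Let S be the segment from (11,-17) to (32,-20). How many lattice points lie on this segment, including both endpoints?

4

The number of lattice points on a segment between lattice points is gcd(|Δx|,|Δy|) + 1 = gcd(21,3) + 1 = 3 + 1 = 4.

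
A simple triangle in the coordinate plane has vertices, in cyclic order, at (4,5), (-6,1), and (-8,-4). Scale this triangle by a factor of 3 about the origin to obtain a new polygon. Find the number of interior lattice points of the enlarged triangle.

By the shoelace formula, twice the signed area is |(4·1 − (-6)·5) + ((-6)·(-4) − (-8)·1) + ((-8)·5 − 4·(-4))| = 42, so the area is 21.
Along each edge there are gcd(|Δx|,|Δy|)+1 lattice points, so counting each shared vertex once the boundary has gcd(10,4) + gcd(2,5) + gcd(12,9) = 2+1+3 = 6.
Scaling by 3 multiplies the area by 3² = 9 (so the new area is 189) and multiplies the boundary lattice-point count by 3, giving 18.
By Pick's theorem, the interior count of the dilated polygon is 189 − 18/2 + 1 = 181.

181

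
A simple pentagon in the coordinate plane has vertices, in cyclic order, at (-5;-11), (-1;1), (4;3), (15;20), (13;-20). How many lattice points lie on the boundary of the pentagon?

The number of boundary lattice points is Σ gcd(|Δx|,|Δy|) = gcd(4,12) + gcd(5,2) + gcd(11,17) + gcd(2,40) + gcd(18,9) = 4+1+1+2+9 = 17.

17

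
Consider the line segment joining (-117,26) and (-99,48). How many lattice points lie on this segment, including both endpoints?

3

The number of lattice points on a segment between lattice points is gcd(|Δx|,|Δy|) + 1 = gcd(18,22) + 1 = 2 + 1 = 3.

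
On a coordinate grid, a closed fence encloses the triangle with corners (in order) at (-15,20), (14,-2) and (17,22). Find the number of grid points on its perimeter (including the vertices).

6

The number of boundary lattice points is Σ gcd(|Δx|,|Δy|) = gcd(29,22) + gcd(3,24) + gcd(32,2) = 1+3+2 = 6.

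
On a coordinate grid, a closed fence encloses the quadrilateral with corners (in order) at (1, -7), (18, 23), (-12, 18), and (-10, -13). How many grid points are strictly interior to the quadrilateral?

581

Using the shoelace formula, 2A = |[1·23 − 18·(-7)] + [18·18 − (-12)·23] + [(-12)·(-13) − (-10)·18] + [(-10)·(-7) − 1·(-13)]| = 1168, so the area is 584.
Summing gcd(|Δx|,|Δy|) over the edges gives the boundary count: gcd(17,30) + gcd(30,5) + gcd(2,31) + gcd(11,6) = 1+5+1+1 = 8.
Pick's theorem gives I = A − B/2 + 1 = 584 − 8/2 + 1 = 581.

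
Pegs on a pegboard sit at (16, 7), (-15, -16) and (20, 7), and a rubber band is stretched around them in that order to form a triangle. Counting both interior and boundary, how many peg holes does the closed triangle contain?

50

Using the shoelace formula, 2A = |[16·(-16) − (-15)·7] + [(-15)·7 − 20·(-16)] + [20·7 − 16·7]| = 92, so the area is 46.
Summing gcd(|Δx|,|Δy|) over the edges gives the boundary count: gcd(31,23) + gcd(35,23) + gcd(4,0) = 1+1+4 = 6.
Pick's theorem gives I = A − B/2 + 1 = 46 − 6/2 + 1 = 44, so the closed region contains I + B = 44 + 6 = 50 lattice points.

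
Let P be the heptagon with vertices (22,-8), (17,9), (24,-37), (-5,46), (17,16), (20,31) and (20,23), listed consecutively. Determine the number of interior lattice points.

By the shoelace formula, twice the signed area is |(22·9 − 17·(-8)) + (17·(-37) − 24·9) + (24·46 − (-5)·(-37)) + ((-5)·16 − 17·46) + (17·31 − 20·16) + (20·23 − 20·31) + (20·(-8) − 22·23)| = 1073, so the area is 536.5.
Summing gcd(|Δx|,|Δy|) over the edges gives the boundary count: gcd(5,17) + gcd(7,46) + gcd(29,83) + gcd(22,30) + gcd(3,15) + gcd(0,8) + gcd(2,31) = 1+1+1+2+3+8+1 = 17.
Pick's theorem gives I = A − B/2 + 1 = 536.5 − 17/2 + 1 = 529.

529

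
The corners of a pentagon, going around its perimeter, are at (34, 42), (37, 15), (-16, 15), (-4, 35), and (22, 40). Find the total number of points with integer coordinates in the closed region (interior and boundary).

By the shoelace formula, twice the signed area is |(34·15 − 37·42) + (37·15 − (-16)·15) + ((-16)·35 − (-4)·15) + ((-4)·40 − 22·35) + (22·42 − 34·40)| = 2115, so the area is 1057.5.
Along each edge there are gcd(|Δx|,|Δy|)+1 lattice points, so counting each shared vertex once the boundary has gcd(3,27) + gcd(53,0) + gcd(12,20) + gcd(26,5) + gcd(12,2) = 3+53+4+1+2 = 63.
Pick's theorem gives I = A − B/2 + 1 = 1057.5 − 63/2 + 1 = 1027, so the closed region contains I + B = 1027 + 63 = 1090 lattice points.

1090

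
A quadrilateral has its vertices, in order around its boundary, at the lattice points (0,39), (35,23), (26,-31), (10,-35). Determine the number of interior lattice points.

1622

The shoelace formula gives twice the area as |(0·23 − 35·39) + (35·(-31) − 26·23) + (26·(-35) − 10·(-31)) + (10·39 − 0·(-35))| = 3258, so the area is 1629.
The number of boundary lattice points is Σ gcd(|Δx|,|Δy|) = gcd(35,16) + gcd(9,54) + gcd(16,4) + gcd(10,74) = 1+9+4+2 = 16.
By Pick's theorem A = I + B/2 − 1, so I = 1629 − 16/2 + 1 = 1622.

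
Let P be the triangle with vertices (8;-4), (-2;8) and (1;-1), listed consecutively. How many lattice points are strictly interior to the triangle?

The shoelace formula gives twice the area as |(8·8 − (-2)·(-4)) + ((-2)·(-1) − 1·8) + (1·(-4) − 8·(-1))| = 54, so the area is 27.
Summing gcd(|Δx|,|Δy|) over the edges gives the boundary count: gcd(10,12) + gcd(3,9) + gcd(7,3) = 2+3+1 = 6.
By Pick's theorem A = I + B/2 − 1, so I = 27 − 6/2 + 1 = 25.

25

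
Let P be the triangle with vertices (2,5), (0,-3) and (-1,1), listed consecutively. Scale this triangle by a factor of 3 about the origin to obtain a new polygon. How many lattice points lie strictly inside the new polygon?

67

By the shoelace formula, twice the signed area is |[2·(-3) − 0·5] + [0·1 − (-1)·(-3)] + [(-1)·5 − 2·1]| = 16, so the area is 8.
The number of boundary lattice points is Σ gcd(|Δx|,|Δy|) = gcd(2,8) + gcd(1,4) + gcd(3,4) = 2+1+1 = 4.
Scaling by 3 multiplies the area by 3² = 9 (so the new area is 72) and multiplies the boundary lattice-point count by 3, giving 12.
By Pick's theorem, the interior count of the dilated polygon is 72 − 12/2 + 1 = 67.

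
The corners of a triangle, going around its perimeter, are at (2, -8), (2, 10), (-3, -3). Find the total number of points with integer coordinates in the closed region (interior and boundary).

58

The shoelace formula gives twice the area as |(2·10 − 2·(-8)) + (2·(-3) − (-3)·10) + ((-3)·(-8) − 2·(-3))| = 90, so the area is 45.
The number of boundary lattice points is Σ gcd(|Δx|,|Δy|) = gcd(0,18) + gcd(5,13) + gcd(5,5) = 18+1+5 = 24.
Pick's theorem gives I = A − B/2 + 1 = 45 − 24/2 + 1 = 34, so the closed region contains I + B = 34 + 24 = 58 lattice points.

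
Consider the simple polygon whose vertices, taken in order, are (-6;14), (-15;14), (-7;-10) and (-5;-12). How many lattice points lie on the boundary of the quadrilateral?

20

Summing gcd(|Δx|,|Δy|) over the edges gives the boundary count: gcd(9,0) + gcd(8,24) + gcd(2,2) + gcd(1,26) = 9+8+2+1 = 20.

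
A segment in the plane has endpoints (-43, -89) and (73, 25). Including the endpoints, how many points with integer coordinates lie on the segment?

3

The number of lattice points on a segment between lattice points is gcd(|Δx|,|Δy|) + 1 = gcd(116,114) + 1 = 2 + 1 = 3.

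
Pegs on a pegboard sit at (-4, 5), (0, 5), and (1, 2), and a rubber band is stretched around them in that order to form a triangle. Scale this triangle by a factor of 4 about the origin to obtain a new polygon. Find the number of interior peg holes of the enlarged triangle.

The shoelace formula gives twice the area as |[(-4)·5 − 0·5] + [0·2 − 1·5] + [1·5 − (-4)·2]| = 12, so the area is 6.
Summing gcd(|Δx|,|Δy|) over the edges gives the boundary count: gcd(4,0) + gcd(1,3) + gcd(5,3) = 4+1+1 = 6.
Scaling by 4 multiplies the area by 4² = 16 (so the new area is 96) and multiplies the boundary lattice-point count by 4, giving 24.
By Pick's theorem, the interior count of the dilated polygon is 96 − 24/2 + 1 = 85.

85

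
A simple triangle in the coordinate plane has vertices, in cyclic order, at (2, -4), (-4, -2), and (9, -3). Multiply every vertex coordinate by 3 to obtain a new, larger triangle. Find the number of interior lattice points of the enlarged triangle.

85

By the shoelace formula, twice the signed area is |(2·(-2) − (-4)·(-4)) + ((-4)·(-3) − 9·(-2)) + (9·(-4) − 2·(-3))| = 20, so the area is 10.
Summing gcd(|Δx|,|Δy|) over the edges gives the boundary count: gcd(6,2) + gcd(13,1) + gcd(7,1) = 2+1+1 = 4.
Scaling by 3 multiplies the area by 3² = 9 (so the new area is 90) and multiplies the boundary lattice-point count by 3, giving 12.
By Pick's theorem, the interior count of the dilated polygon is 90 − 12/2 + 1 = 85.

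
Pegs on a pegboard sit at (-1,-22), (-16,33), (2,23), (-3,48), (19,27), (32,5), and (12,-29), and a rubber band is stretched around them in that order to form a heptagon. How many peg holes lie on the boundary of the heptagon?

Along each edge there are gcd(|Δx|,|Δy|)+1 lattice points, so counting each shared vertex once the boundary has gcd(15,55) + gcd(18,10) + gcd(5,25) + gcd(22,21) + gcd(13,22) + gcd(20,34) + gcd(13,7) = 5+2+5+1+1+2+1 = 17.

17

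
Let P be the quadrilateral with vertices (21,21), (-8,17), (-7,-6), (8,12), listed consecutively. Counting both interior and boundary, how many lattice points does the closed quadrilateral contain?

290

The shoelace formula gives twice the area as |(21·17 − (-8)·21) + ((-8)·(-6) − (-7)·17) + ((-7)·12 − 8·(-6)) + (8·21 − 21·12)| = 572, so the area is 286.
Along each edge there are gcd(|Δx|,|Δy|)+1 lattice points, so counting each shared vertex once the boundary has gcd(29,4) + gcd(1,23) + gcd(15,18) + gcd(13,9) = 1+1+3+1 = 6.
Pick's theorem gives I = A − B/2 + 1 = 286 − 6/2 + 1 = 284, so the closed region contains I + B = 284 + 6 = 290 lattice points.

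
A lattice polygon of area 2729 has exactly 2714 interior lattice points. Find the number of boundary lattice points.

32

Pick's theorem gives A = I + B/2 − 1, so B = 2(A − I + 1) = 2(2729 − 2714 + 1) = 32.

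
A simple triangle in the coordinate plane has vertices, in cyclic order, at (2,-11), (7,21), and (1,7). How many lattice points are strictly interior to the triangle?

60

Using the shoelace formula, 2A = |[2·21 − 7·(-11)] + [7·7 − 1·21] + [1·(-11) − 2·7]| = 122, so the area is 61.
Along each edge there are gcd(|Δx|,|Δy|)+1 lattice points, so counting each shared vertex once the boundary has gcd(5,32) + gcd(6,14) + gcd(1,18) = 1+2+1 = 4.
Pick's theorem gives I = A − B/2 + 1 = 61 − 4/2 + 1 = 60.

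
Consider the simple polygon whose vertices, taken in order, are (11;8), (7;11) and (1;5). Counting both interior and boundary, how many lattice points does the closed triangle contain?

26

By the shoelace formula, twice the signed area is |[11·11 − 7·8] + [7·5 − 1·11] + [1·8 − 11·5]| = 42, so the area is 21.
Along each edge there are gcd(|Δx|,|Δy|)+1 lattice points, so counting each shared vertex once the boundary has gcd(4,3) + gcd(6,6) + gcd(10,3) = 1+6+1 = 8.
Pick's theorem gives I = A − B/2 + 1 = 21 − 8/2 + 1 = 18, so the closed region contains I + B = 18 + 8 = 26 lattice points.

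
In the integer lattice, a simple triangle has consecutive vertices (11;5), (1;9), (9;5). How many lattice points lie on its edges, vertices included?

The number of boundary lattice points is Σ gcd(|Δx|,|Δy|) = gcd(10,4) + gcd(8,4) + gcd(2,0) = 2+4+2 = 8.

8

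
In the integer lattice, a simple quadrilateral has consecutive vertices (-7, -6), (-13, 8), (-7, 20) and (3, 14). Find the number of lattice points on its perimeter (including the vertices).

20

Along each edge there are gcd(|Δx|,|Δy|)+1 lattice points, so counting each shared vertex once the boundary has gcd(6,14) + gcd(6,12) + gcd(10,6) + gcd(10,20) = 2+6+2+10 = 20.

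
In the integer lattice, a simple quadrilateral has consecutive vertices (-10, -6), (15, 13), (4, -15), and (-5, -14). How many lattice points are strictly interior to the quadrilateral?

By the shoelace formula, twice the signed area is |((-10)·13 − 15·(-6)) + (15·(-15) − 4·13) + (4·(-14) − (-5)·(-15)) + ((-5)·(-6) − (-10)·(-14))| = 558, so the area is 279.
Along each edge there are gcd(|Δx|,|Δy|)+1 lattice points, so counting each shared vertex once the boundary has gcd(25,19) + gcd(11,28) + gcd(9,1) + gcd(5,8) = 1+1+1+1 = 4.
Pick's theorem gives I = A − B/2 + 1 = 279 − 4/2 + 1 = 278.

278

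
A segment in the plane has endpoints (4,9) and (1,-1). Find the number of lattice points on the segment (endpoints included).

The number of lattice points on a segment between lattice points is gcd(|Δx|,|Δy|) + 1 = gcd(3,10) + 1 = 1 + 1 = 2.

2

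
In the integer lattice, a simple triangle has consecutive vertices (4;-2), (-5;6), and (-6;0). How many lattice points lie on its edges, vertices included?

Along each edge there are gcd(|Δx|,|Δy|)+1 lattice points, so counting each shared vertex once the boundary has gcd(9,8) + gcd(1,6) + gcd(10,2) = 1+1+2 = 4.

4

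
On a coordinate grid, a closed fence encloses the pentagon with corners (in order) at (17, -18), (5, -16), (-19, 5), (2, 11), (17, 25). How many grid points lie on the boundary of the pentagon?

52

Along each edge there are gcd(|Δx|,|Δy|)+1 lattice points, so counting each shared vertex once the boundary has gcd(12,2) + gcd(24,21) + gcd(21,6) + gcd(15,14) + gcd(0,43) = 2+3+3+1+43 = 52.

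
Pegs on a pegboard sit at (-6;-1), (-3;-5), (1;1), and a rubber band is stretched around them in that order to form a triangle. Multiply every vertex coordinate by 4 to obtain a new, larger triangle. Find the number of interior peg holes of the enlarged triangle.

265

By the shoelace formula, twice the signed area is |[(-6)·(-5) − (-3)·(-1)] + [(-3)·1 − 1·(-5)] + [1·(-1) − (-6)·1]| = 34, so the area is 17.
The number of boundary lattice points is Σ gcd(|Δx|,|Δy|) = gcd(3,4) + gcd(4,6) + gcd(7,2) = 1+2+1 = 4.
Scaling by 4 multiplies the area by 4² = 16 (so the new area is 272) and multiplies the boundary lattice-point count by 4, giving 16.
By Pick's theorem, the interior count of the dilated polygon is 272 − 16/2 + 1 = 265.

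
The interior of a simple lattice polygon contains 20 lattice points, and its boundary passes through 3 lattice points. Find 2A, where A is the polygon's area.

By Pick's theorem, A = I + B/2 − 1 = 20 + 3/2 − 1 = 41/2.
Hence 2A = 41.

41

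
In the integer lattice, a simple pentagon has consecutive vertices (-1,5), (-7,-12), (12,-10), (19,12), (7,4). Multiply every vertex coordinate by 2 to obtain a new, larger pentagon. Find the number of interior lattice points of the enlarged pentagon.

1245

By the shoelace formula, twice the signed area is |[(-1)·(-12) − (-7)·5] + [(-7)·(-10) − 12·(-12)] + [12·12 − 19·(-10)] + [19·4 − 7·12] + [7·5 − (-1)·4]| = 626, so the area is 313.
The number of boundary lattice points is Σ gcd(|Δx|,|Δy|) = gcd(6,17) + gcd(19,2) + gcd(7,22) + gcd(12,8) + gcd(8,1) = 1+1+1+4+1 = 8.
Scaling by 2 multiplies the area by 2² = 4 (so the new area is 1252) and multiplies the boundary lattice-point count by 2, giving 16.
By Pick's theorem, the interior count of the dilated polygon is 1252 − 16/2 + 1 = 1245.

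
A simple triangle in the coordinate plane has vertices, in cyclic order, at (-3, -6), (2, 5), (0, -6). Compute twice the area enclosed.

33

Using the shoelace formula, 2A = |[(-3)·5 − 2·(-6)] + [2·(-6) − 0·5] + [0·(-6) − (-3)·(-6)]| = 33, so the area is 33/2.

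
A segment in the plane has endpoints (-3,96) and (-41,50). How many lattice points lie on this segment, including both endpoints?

The number of lattice points on a segment between lattice points is gcd(|Δx|,|Δy|) + 1 = gcd(38,46) + 1 = 2 + 1 = 3.

3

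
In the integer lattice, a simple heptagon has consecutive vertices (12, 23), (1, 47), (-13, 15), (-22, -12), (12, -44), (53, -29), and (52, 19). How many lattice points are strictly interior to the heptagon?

4107

The shoelace formula gives twice the area as |[12·47 − 1·23] + [1·15 − (-13)·47] + [(-13)·(-12) − (-22)·15] + [(-22)·(-44) − 12·(-12)] + [12·(-29) − 53·(-44)] + [53·19 − 52·(-29)] + [52·23 − 12·19]| = 8232, so the area is 4116.
Along each edge there are gcd(|Δx|,|Δy|)+1 lattice points, so counting each shared vertex once the boundary has gcd(11,24) + gcd(14,32) + gcd(9,27) + gcd(34,32) + gcd(41,15) + gcd(1,48) + gcd(40,4) = 1+2+9+2+1+1+4 = 20.
By Pick's theorem A = I + B/2 − 1, so I = 4116 − 20/2 + 1 = 4107.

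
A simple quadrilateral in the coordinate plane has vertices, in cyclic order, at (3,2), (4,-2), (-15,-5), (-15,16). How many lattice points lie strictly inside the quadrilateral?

217

Using the shoelace formula, 2A = |[3·(-2) − 4·2] + [4·(-5) − (-15)·(-2)] + [(-15)·16 − (-15)·(-5)] + [(-15)·2 − 3·16]| = 457, so the area is 457/2.
Along each edge there are gcd(|Δx|,|Δy|)+1 lattice points, so counting each shared vertex once the boundary has gcd(1,4) + gcd(19,3) + gcd(0,21) + gcd(18,14) = 1+1+21+2 = 25.
By Pick's theorem A = I + B/2 − 1, so I = 457/2 − 25/2 + 1 = 217.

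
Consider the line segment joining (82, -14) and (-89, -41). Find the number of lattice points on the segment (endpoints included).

The number of lattice points on a segment between lattice points is gcd(|Δx|,|Δy|) + 1 = gcd(171,27) + 1 = 9 + 1 = 10.

10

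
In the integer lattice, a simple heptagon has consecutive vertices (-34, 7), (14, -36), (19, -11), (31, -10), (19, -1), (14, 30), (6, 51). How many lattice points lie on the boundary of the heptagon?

Summing gcd(|Δx|,|Δy|) over the edges gives the boundary count: gcd(48,43) + gcd(5,25) + gcd(12,1) + gcd(12,9) + gcd(5,31) + gcd(8,21) + gcd(40,44) = 1+5+1+3+1+1+4 = 16.

16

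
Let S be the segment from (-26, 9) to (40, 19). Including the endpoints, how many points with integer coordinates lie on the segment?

The number of lattice points on a segment between lattice points is gcd(|Δx|,|Δy|) + 1 = gcd(66,10) + 1 = 2 + 1 = 3.

3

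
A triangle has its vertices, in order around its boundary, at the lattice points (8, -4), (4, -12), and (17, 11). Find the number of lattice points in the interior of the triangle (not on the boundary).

By the shoelace formula, twice the signed area is |[8·(-12) − 4·(-4)] + [4·11 − 17·(-12)] + [17·(-4) − 8·11]| = 12, so the area is 6.
Along each edge there are gcd(|Δx|,|Δy|)+1 lattice points, so counting each shared vertex once the boundary has gcd(4,8) + gcd(13,23) + gcd(9,15) = 4+1+3 = 8.
By Pick's theorem A = I + B/2 − 1, so I = 6 − 8/2 + 1 = 3.

3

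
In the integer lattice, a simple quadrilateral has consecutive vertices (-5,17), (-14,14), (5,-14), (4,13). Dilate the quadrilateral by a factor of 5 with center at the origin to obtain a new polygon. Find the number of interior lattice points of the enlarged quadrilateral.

Using the shoelace formula, 2A = |((-5)·14 − (-14)·17) + ((-14)·(-14) − 5·14) + (5·13 − 4·(-14)) + (4·17 − (-5)·13)| = 548, so the area is 274.
Along each edge there are gcd(|Δx|,|Δy|)+1 lattice points, so counting each shared vertex once the boundary has gcd(9,3) + gcd(19,28) + gcd(1,27) + gcd(9,4) = 3+1+1+1 = 6.
Scaling by 5 multiplies the area by 5² = 25 (so the new area is 6850) and multiplies the boundary lattice-point count by 5, giving 30.
By Pick's theorem, the interior count of the dilated polygon is 6850 − 30/2 + 1 = 6836.

6836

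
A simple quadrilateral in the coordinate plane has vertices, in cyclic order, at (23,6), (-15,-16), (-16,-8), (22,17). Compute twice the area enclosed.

769

Using the shoelace formula, 2A = |(23·(-16) − (-15)·6) + ((-15)·(-8) − (-16)·(-16)) + ((-16)·17 − 22·(-8)) + (22·6 − 23·17)| = 769, so the area is 769/2.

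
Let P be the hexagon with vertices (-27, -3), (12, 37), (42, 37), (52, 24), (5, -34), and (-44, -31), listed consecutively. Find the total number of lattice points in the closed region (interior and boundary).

Using the shoelace formula, 2A = |((-27)·37 − 12·(-3)) + (12·37 − 42·37) + (42·24 − 52·37) + (52·(-34) − 5·24) + (5·(-31) − (-44)·(-34)) + ((-44)·(-3) − (-27)·(-31))| = 7233, so the area is 3616.5.
Summing gcd(|Δx|,|Δy|) over the edges gives the boundary count: gcd(39,40) + gcd(30,0) + gcd(10,13) + gcd(47,58) + gcd(49,3) + gcd(17,28) = 1+30+1+1+1+1 = 35.
Pick's theorem gives I = A − B/2 + 1 = 3616.5 − 35/2 + 1 = 3600, so the closed region contains I + B = 3600 + 35 = 3635 lattice points.

3635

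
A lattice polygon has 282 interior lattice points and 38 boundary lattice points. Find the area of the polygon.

Pick's theorem states A = I + B/2 − 1, so A = 282 + 38/2 − 1 = 300.

300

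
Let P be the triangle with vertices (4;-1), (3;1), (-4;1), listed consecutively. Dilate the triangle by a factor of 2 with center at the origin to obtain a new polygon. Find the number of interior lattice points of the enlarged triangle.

19

Using the shoelace formula, 2A = |(4·1 − 3·(-1)) + (3·1 − (-4)·1) + ((-4)·(-1) − 4·1)| = 14, so the area is 7.
Along each edge there are gcd(|Δx|,|Δy|)+1 lattice points, so counting each shared vertex once the boundary has gcd(1,2) + gcd(7,0) + gcd(8,2) = 1+7+2 = 10.
Scaling by 2 multiplies the area by 2² = 4 (so the new area is 28) and multiplies the boundary lattice-point count by 2, giving 20.
By Pick's theorem, the interior count of the dilated polygon is 28 − 20/2 + 1 = 19.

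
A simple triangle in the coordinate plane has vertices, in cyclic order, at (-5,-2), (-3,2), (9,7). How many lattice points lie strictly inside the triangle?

18

The shoelace formula gives twice the area as |[(-5)·2 − (-3)·(-2)] + [(-3)·7 − 9·2] + [9·(-2) − (-5)·7]| = 38, so the area is 19.
The number of boundary lattice points is Σ gcd(|Δx|,|Δy|) = gcd(2,4) + gcd(12,5) + gcd(14,9) = 2+1+1 = 4.
By Pick's theorem A = I + B/2 − 1, so I = 19 − 4/2 + 1 = 18.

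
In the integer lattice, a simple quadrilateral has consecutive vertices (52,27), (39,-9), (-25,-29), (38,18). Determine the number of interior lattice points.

The shoelace formula gives twice the area as |[52·(-9) − 39·27] + [39·(-29) − (-25)·(-9)] + [(-25)·18 − 38·(-29)] + [38·27 − 52·18]| = 2135, so the area is 2135/2.
Along each edge there are gcd(|Δx|,|Δy|)+1 lattice points, so counting each shared vertex once the boundary has gcd(13,36) + gcd(64,20) + gcd(63,47) + gcd(14,9) = 1+4+1+1 = 7.
Pick's theorem gives I = A − B/2 + 1 = 2135/2 − 7/2 + 1 = 1065.

1065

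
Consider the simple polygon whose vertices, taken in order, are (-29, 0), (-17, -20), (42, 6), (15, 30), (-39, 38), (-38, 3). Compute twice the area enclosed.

By the shoelace formula, twice the signed area is |[(-29)·(-20) − (-17)·0] + [(-17)·6 − 42·(-20)] + [42·30 − 15·6] + [15·38 − (-39)·30] + [(-39)·3 − (-38)·38] + [(-38)·0 − (-29)·3]| = 5642, so the area is 2821.

5642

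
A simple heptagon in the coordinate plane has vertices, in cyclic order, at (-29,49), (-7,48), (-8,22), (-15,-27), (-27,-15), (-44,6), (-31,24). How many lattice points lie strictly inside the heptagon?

The shoelace formula gives twice the area as |[(-29)·48 − (-7)·49] + [(-7)·22 − (-8)·48] + [(-8)·(-27) − (-15)·22] + [(-15)·(-15) − (-27)·(-27)] + [(-27)·6 − (-44)·(-15)] + [(-44)·24 − (-31)·6] + [(-31)·49 − (-29)·24]| = 3292, so the area is 1646.
Summing gcd(|Δx|,|Δy|) over the edges gives the boundary count: gcd(22,1) + gcd(1,26) + gcd(7,49) + gcd(12,12) + gcd(17,21) + gcd(13,18) + gcd(2,25) = 1+1+7+12+1+1+1 = 24.
By Pick's theorem A = I + B/2 − 1, so I = 1646 − 24/2 + 1 = 1635.

1635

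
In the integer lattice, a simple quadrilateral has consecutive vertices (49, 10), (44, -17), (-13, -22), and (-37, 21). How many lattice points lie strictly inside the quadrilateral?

2473

The shoelace formula gives twice the area as |[49·(-17) − 44·10] + [44·(-22) − (-13)·(-17)] + [(-13)·21 − (-37)·(-22)] + [(-37)·10 − 49·21]| = 4948, so the area is 2474.
The number of boundary lattice points is Σ gcd(|Δx|,|Δy|) = gcd(5,27) + gcd(57,5) + gcd(24,43) + gcd(86,11) = 1+1+1+1 = 4.
Pick's theorem gives I = A − B/2 + 1 = 2474 − 4/2 + 1 = 2473.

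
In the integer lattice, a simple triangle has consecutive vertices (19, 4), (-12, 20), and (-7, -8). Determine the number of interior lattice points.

393

By the shoelace formula, twice the signed area is |[19·20 − (-12)·4] + [(-12)·(-8) − (-7)·20] + [(-7)·4 − 19·(-8)]| = 788, so the area is 394.
Along each edge there are gcd(|Δx|,|Δy|)+1 lattice points, so counting each shared vertex once the boundary has gcd(31,16) + gcd(5,28) + gcd(26,12) = 1+1+2 = 4.
By Pick's theorem A = I + B/2 − 1, so I = 394 − 4/2 + 1 = 393.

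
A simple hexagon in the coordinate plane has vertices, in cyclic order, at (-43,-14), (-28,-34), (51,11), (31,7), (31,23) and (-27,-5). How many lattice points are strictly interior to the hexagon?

1805

The shoelace formula gives twice the area as |[(-43)·(-34) − (-28)·(-14)] + [(-28)·11 − 51·(-34)] + [51·7 − 31·11] + [31·23 − 31·7] + [31·(-5) − (-27)·23] + [(-27)·(-14) − (-43)·(-5)]| = 3637, so the area is 1818.5.
Summing gcd(|Δx|,|Δy|) over the edges gives the boundary count: gcd(15,20) + gcd(79,45) + gcd(20,4) + gcd(0,16) + gcd(58,28) + gcd(16,9) = 5+1+4+16+2+1 = 29.
By Pick's theorem A = I + B/2 − 1, so I = 1818.5 − 29/2 + 1 = 1805.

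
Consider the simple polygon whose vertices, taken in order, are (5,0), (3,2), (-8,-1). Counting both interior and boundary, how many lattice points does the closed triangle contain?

17

By the shoelace formula, twice the signed area is |[5·2 − 3·0] + [3·(-1) − (-8)·2] + [(-8)·0 − 5·(-1)]| = 28, so the area is 14.
Along each edge there are gcd(|Δx|,|Δy|)+1 lattice points, so counting each shared vertex once the boundary has gcd(2,2) + gcd(11,3) + gcd(13,1) = 2+1+1 = 4.
Pick's theorem gives I = A − B/2 + 1 = 14 − 4/2 + 1 = 13, so the closed region contains I + B = 13 + 4 = 17 lattice points.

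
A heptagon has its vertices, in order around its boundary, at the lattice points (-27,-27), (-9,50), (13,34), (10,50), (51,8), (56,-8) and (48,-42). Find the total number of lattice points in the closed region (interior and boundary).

By the shoelace formula, twice the signed area is |((-27)·50 − (-9)·(-27)) + ((-9)·34 − 13·50) + (13·50 − 10·34) + (10·8 − 51·50) + (51·(-8) − 56·8) + (56·(-42) − 48·(-8)) + (48·(-27) − (-27)·(-42))| = 9963, so the area is 9963/2.
The number of boundary lattice points is Σ gcd(|Δx|,|Δy|) = gcd(18,77) + gcd(22,16) + gcd(3,16) + gcd(41,42) + gcd(5,16) + gcd(8,34) + gcd(75,15) = 1+2+1+1+1+2+15 = 23.
Pick's theorem gives I = A − B/2 + 1 = 9963/2 − 23/2 + 1 = 4971, so the closed region contains I + B = 4971 + 23 = 4994 lattice points.

4994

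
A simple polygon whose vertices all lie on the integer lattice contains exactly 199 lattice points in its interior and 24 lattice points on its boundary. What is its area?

By Pick's theorem, A = I + B/2 − 1 = 199 + 24/2 − 1 = 210.

210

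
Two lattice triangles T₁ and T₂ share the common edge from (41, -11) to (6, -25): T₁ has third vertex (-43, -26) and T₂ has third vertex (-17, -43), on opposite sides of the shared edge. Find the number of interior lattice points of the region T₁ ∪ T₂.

477

The union is the simple quadrilateral with vertices (41, -11), (-43, -26), (6, -25), (-17, -43) in order.
Using the shoelace formula, 2A = |(41·(-26) − (-43)·(-11)) + ((-43)·(-25) − 6·(-26)) + (6·(-43) − (-17)·(-25)) + ((-17)·(-11) − 41·(-43))| = 959, so the area is 959/2.
The number of boundary lattice points is Σ gcd(|Δx|,|Δy|) = gcd(84,15) + gcd(49,1) + gcd(23,18) + gcd(58,32) = 3+1+1+2 = 7.
By Pick's theorem I = A − B/2 + 1 = 959/2 − 7/2 + 1 = 477.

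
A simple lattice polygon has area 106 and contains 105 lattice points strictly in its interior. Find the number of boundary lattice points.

4

Pick's theorem gives A = I + B/2 − 1, so B = 2(A − I + 1) = 2(106 − 105 + 1) = 4.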